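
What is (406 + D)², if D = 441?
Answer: 717409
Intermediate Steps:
(406 + D)² = (406 + 441)² = 847² = 717409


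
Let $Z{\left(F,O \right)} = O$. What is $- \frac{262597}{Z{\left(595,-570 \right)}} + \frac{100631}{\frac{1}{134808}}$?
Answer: $\frac{7732542655957}{570} \approx 1.3566 \cdot 10^{10}$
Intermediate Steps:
$- \frac{262597}{Z{\left(595,-570 \right)}} + \frac{100631}{\frac{1}{134808}} = - \frac{262597}{-570} + \frac{100631}{\frac{1}{134808}} = \left(-262597\right) \left(- \frac{1}{570}\right) + 100631 \frac{1}{\frac{1}{134808}} = \frac{262597}{570} + 100631 \cdot 134808 = \frac{262597}{570} + 13565863848 = \frac{7732542655957}{570}$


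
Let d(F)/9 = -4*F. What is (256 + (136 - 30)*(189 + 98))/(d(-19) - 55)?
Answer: 30678/629 ≈ 48.773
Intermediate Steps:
d(F) = -36*F (d(F) = 9*(-4*F) = -36*F)
(256 + (136 - 30)*(189 + 98))/(d(-19) - 55) = (256 + (136 - 30)*(189 + 98))/(-36*(-19) - 55) = (256 + 106*287)/(684 - 55) = (256 + 30422)/629 = 30678*(1/629) = 30678/629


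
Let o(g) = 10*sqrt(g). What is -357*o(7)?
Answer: -3570*sqrt(7) ≈ -9445.3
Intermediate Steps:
-357*o(7) = -3570*sqrt(7)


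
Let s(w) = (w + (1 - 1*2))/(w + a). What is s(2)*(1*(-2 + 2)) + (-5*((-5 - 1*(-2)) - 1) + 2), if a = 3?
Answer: 22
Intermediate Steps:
s(w) = (-1 + w)/(3 + w) (s(w) = (w + (1 - 1*2))/(w + 3) = (w + (1 - 2))/(3 + w) = (w - 1)/(3 + w) = (-1 + w)/(3 + w))
s(2)*(1*(-2 + 2)) + (-5*((-5 - 1*(-2)) - 1) + 2) = ((-1 + 2)/(3 + 2))*(1*(-2 + 2)) + (-5*((-5 - 1*(-2)) - 1) + 2) = (1/5)*(1*0) + (-5*((-5 + 2) - 1) + 2) = ((⅕)*1)*0 + (-5*(-3 - 1) + 2) = (⅕)*0 + (-5*(-4) + 2) = 0 + (20 + 2) = 0 + 22 = 22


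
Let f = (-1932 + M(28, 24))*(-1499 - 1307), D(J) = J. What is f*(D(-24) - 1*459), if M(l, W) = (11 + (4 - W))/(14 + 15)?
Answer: -75946834026/29 ≈ -2.6189e+9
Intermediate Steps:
M(l, W) = 15/29 - W/29 (M(l, W) = (15 - W)/29 = (15 - W)*(1/29) = 15/29 - W/29)
f = 157239822/29 (f = (-1932 + (15/29 - 1/29*24))*(-1499 - 1307) = (-1932 + (15/29 - 24/29))*(-2806) = (-1932 - 9/29)*(-2806) = -56037/29*(-2806) = 157239822/29 ≈ 5.4221e+6)
f*(D(-24) - 1*459) = 157239822*(-24 - 1*459)/29 = 157239822*(-24 - 459)/29 = (157239822/29)*(-483) = -75946834026/29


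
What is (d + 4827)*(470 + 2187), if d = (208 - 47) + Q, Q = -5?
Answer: 13239831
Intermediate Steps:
d = 156 (d = (208 - 47) - 5 = 161 - 5 = 156)
(d + 4827)*(470 + 2187) = (156 + 4827)*(470 + 2187) = 4983*2657 = 13239831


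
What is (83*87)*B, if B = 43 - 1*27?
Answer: 115536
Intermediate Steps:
B = 16 (B = 43 - 27 = 16)
(83*87)*B = (83*87)*16 = 7221*16 = 115536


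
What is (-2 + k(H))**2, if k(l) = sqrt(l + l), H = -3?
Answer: (2 - I*sqrt(6))**2 ≈ -2.0 - 9.798*I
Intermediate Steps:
H = -3 (H = -1*3 = -3)
k(l) = sqrt(2)*sqrt(l) (k(l) = sqrt(2*l) = sqrt(2)*sqrt(l))
(-2 + k(H))**2 = (-2 + sqrt(2)*sqrt(-3))**2 = (-2 + sqrt(2)*(I*sqrt(3)))**2 = (-2 + I*sqrt(6))**2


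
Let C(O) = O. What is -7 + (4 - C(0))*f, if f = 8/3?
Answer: 11/3 ≈ 3.6667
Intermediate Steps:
f = 8/3 (f = 8*(1/3) = 8/3 ≈ 2.6667)
-7 + (4 - C(0))*f = -7 + (4 - 1*0)*(8/3) = -7 + (4 + 0)*(8/3) = -7 + 4*(8/3) = -7 + 32/3 = 11/3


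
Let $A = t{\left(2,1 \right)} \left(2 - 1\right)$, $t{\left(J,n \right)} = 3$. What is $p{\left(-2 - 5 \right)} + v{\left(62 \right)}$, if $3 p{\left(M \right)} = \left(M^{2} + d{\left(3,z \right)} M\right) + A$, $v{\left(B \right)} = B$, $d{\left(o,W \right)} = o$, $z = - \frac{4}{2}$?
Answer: $\frac{217}{3} \approx 72.333$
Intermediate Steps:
$z = -2$ ($z = \left(-4\right) \frac{1}{2} = -2$)
$A = 3$ ($A = 3 \left(2 - 1\right) = 3 \cdot 1 = 3$)
$p{\left(M \right)} = 1 + M + \frac{M^{2}}{3}$ ($p{\left(M \right)} = \frac{\left(M^{2} + 3 M\right) + 3}{3} = \frac{3 + M^{2} + 3 M}{3} = 1 + M + \frac{M^{2}}{3}$)
$p{\left(-2 - 5 \right)} + v{\left(62 \right)} = \left(1 - 7 + \frac{\left(-2 - 5\right)^{2}}{3}\right) + 62 = \left(1 - 7 + \frac{\left(-7\right)^{2}}{3}\right) + 62 = \left(1 - 7 + \frac{1}{3} \cdot 49\right) + 62 = \left(1 - 7 + \frac{49}{3}\right) + 62 = \frac{31}{3} + 62 = \frac{217}{3}$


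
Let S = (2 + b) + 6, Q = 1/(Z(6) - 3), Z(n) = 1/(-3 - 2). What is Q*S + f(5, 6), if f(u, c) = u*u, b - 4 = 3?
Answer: 325/16 ≈ 20.313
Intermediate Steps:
b = 7 (b = 4 + 3 = 7)
Z(n) = -⅕ (Z(n) = 1/(-5) = -⅕)
f(u, c) = u²
Q = -5/16 (Q = 1/(-⅕ - 3) = 1/(-16/5) = -5/16 ≈ -0.31250)
S = 15 (S = (2 + 7) + 6 = 9 + 6 = 15)
Q*S + f(5, 6) = -5/16*15 + 5² = -75/16 + 25 = 325/16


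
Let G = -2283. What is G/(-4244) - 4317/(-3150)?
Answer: 4252133/2228100 ≈ 1.9084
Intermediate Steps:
G/(-4244) - 4317/(-3150) = -2283/(-4244) - 4317/(-3150) = -2283*(-1/4244) - 4317*(-1/3150) = 2283/4244 + 1439/1050 = 4252133/2228100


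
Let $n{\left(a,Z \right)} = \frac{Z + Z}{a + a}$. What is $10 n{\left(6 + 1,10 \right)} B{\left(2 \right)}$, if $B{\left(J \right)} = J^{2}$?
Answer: $\frac{400}{7} \approx 57.143$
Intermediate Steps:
$n{\left(a,Z \right)} = \frac{Z}{a}$ ($n{\left(a,Z \right)} = \frac{2 Z}{2 a} = 2 Z \frac{1}{2 a} = \frac{Z}{a}$)
$10 n{\left(6 + 1,10 \right)} B{\left(2 \right)} = 10 \frac{10}{6 + 1} \cdot 2^{2} = 10 \cdot \frac{10}{7} \cdot 4 = \frac{100}{7} \cdot 4 = \frac{400}{7}$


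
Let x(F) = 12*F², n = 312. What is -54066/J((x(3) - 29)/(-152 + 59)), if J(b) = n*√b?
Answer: 9011*I*√7347/4108 ≈ 188.02*I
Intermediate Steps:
J(b) = 312*√b
-54066/J((x(3) - 29)/(-152 + 59)) = -54066*(-I*√93/(312*√(12*3² - 29))) = -54066*(-I*√93/(312*√(12*9 - 29))) = -54066*(-I*√93/(312*√(108 - 29))) = -54066*(-I*√7347/24648) = -(-9011)*I*√7347/4108 = 9011*I*√7347/4108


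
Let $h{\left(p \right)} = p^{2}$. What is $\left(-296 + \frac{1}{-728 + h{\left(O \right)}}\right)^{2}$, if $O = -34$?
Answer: $\frac{16049595969}{183184} \approx 87615.0$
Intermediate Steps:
$\left(-296 + \frac{1}{-728 + h{\left(O \right)}}\right)^{2} = \left(-296 + \frac{1}{-728 + \left(-34\right)^{2}}\right)^{2} = \left(-296 + \frac{1}{-728 + 1156}\right)^{2} = \left(-296 + \frac{1}{428}\right)^{2} = \left(- \frac{126687}{428}\right)^{2} = \frac{16049595969}{183184}$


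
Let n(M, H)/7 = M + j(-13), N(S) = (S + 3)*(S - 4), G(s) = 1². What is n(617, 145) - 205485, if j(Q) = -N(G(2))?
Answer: -201082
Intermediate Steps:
G(s) = 1
N(S) = (-4 + S)*(3 + S) (N(S) = (3 + S)*(-4 + S) = (-4 + S)*(3 + S))
j(Q) = 12 (j(Q) = -(-12 + 1² - 1*1) = -(-12 + 1 - 1) = -1*(-12) = 12)
n(M, H) = 84 + 7*M (n(M, H) = 7*(M + 12) = 7*(12 + M) = 84 + 7*M)
n(617, 145) - 205485 = (84 + 7*617) - 205485 = (84 + 4319) - 205485 = 4403 - 205485 = -201082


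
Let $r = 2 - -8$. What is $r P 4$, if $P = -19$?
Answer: $-760$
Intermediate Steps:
$r = 10$ ($r = 2 + 8 = 10$)
$r P 4 = 10 \left(-19\right) 4 = \left(-190\right) 4 = -760$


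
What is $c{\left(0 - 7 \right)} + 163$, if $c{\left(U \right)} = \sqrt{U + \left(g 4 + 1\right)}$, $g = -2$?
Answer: $163 + i \sqrt{14} \approx 163.0 + 3.7417 i$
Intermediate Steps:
$c{\left(U \right)} = \sqrt{-7 + U}$ ($c{\left(U \right)} = \sqrt{U + \left(\left(-2\right) 4 + 1\right)} = \sqrt{U + \left(-8 + 1\right)} = \sqrt{U - 7} = \sqrt{-7 + U}$)
$c{\left(0 - 7 \right)} + 163 = \sqrt{-7 + \left(0 - 7\right)} + 163 = \sqrt{-7 - 7} + 163 = \sqrt{-14} + 163 = i \sqrt{14} + 163 = 163 + i \sqrt{14}$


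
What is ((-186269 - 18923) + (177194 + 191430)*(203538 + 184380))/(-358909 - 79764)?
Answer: -142995679640/438673 ≈ -3.2597e+5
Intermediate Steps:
((-186269 - 18923) + (177194 + 191430)*(203538 + 184380))/(-358909 - 79764) = (-205192 + 368624*387918)/(-438673) = (-205192 + 142995884832)*(-1/438673) = 142995679640*(-1/438673) = -142995679640/438673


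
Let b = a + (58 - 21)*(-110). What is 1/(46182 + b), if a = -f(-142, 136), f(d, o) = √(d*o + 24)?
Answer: 5264/221679979 + I*√4822/886719916 ≈ 2.3746e-5 + 7.8312e-8*I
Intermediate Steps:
f(d, o) = √(24 + d*o)
a = -2*I*√4822 (a = -√(24 - 142*136) = -√(24 - 19312) = -√(-19288) = -2*I*√4822 ≈ -138.88*I)
b = -4070 - 2*I*√4822 (b = -2*I*√4822 + (58 - 21)*(-110) = -2*I*√4822 + 37*(-110) = -2*I*√4822 - 4070 = -4070 - 2*I*√4822 ≈ -4070.0 - 138.88*I)
1/(46182 + b) = 1/(46182 + (-4070 - 2*I*√4822)) = 1/(42112 - 2*I*√4822)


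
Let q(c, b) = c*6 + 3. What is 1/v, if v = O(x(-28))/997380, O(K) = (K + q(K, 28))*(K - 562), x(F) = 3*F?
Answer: 11082/4199 ≈ 2.6392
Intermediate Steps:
q(c, b) = 3 + 6*c (q(c, b) = 6*c + 3 = 3 + 6*c)
O(K) = (-562 + K)*(3 + 7*K) (O(K) = (K + (3 + 6*K))*(K - 562) = (3 + 7*K)*(-562 + K) = (-562 + K)*(3 + 7*K))
v = 4199/11082 (v = (-1686 - 11793*(-28) + 7*(3*(-28))²)/997380 = (-1686 - 3931*(-84) + 7*(-84)²)*(1/997380) = (-1686 + 330204 + 7*7056)*(1/997380) = (-1686 + 330204 + 49392)*(1/997380) = 377910*(1/997380) = 4199/11082 ≈ 0.37890)
1/v = 1/(4199/11082) = 11082/4199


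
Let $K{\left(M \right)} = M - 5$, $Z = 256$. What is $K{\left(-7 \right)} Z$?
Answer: $-3072$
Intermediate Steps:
$K{\left(M \right)} = -5 + M$
$K{\left(-7 \right)} Z = \left(-5 - 7\right) 256 = \left(-12\right) 256 = -3072$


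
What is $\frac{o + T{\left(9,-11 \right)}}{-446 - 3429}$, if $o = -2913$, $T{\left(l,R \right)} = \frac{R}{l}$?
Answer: $\frac{26228}{34875} \approx 0.75206$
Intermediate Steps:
$\frac{o + T{\left(9,-11 \right)}}{-446 - 3429} = \frac{-2913 - \frac{11}{9}}{-446 - 3429} = \frac{-2913 - \frac{11}{9}}{-3875} = \left(-2913 - \frac{11}{9}\right) \left(- \frac{1}{3875}\right) = \left(- \frac{26228}{9}\right) \left(- \frac{1}{3875}\right) = \frac{26228}{34875}$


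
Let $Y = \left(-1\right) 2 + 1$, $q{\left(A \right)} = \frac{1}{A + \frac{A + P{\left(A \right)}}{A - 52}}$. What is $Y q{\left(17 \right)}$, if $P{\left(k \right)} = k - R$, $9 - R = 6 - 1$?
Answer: $- \frac{7}{113} \approx -0.061947$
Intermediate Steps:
$R = 4$ ($R = 9 - \left(6 - 1\right) = 9 - 5 = 4$)
$P{\left(k \right)} = -4 + k$ ($P{\left(k \right)} = k - 4 = -4 + k$)
$q{\left(A \right)} = \frac{1}{A + \frac{-4 + 2 A}{-52 + A}}$ ($q{\left(A \right)} = \frac{1}{A + \frac{A + \left(-4 + A\right)}{A - 52}} = \frac{1}{A + \frac{-4 + 2 A}{-52 + A}}$)
$Y = -1$ ($Y = -2 + 1 = -1$)
$Y q{\left(17 \right)} = - \frac{52 - 17}{4 - 17^{2} + 50 \cdot 17} = - \frac{52 - 17}{4 - 289 + 850} = - \frac{35}{4 - 289 + 850} = - \frac{35}{565} = \left(-1\right) \frac{7}{113} = - \frac{7}{113}$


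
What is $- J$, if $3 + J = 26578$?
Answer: $-26575$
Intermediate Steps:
$J = 26575$ ($J = -3 + 26578 = 26575$)
$- J = \left(-1\right) 26575 = -26575$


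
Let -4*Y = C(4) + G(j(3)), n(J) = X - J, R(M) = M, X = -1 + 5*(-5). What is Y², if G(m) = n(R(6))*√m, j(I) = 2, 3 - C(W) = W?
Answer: 2049/16 + 4*√2 ≈ 133.72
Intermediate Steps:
X = -26 (X = -1 - 25 = -26)
C(W) = 3 - W
n(J) = -26 - J
G(m) = -32*√m (G(m) = (-26 - 1*6)*√m = (-26 - 6)*√m = -32*√m)
Y = ¼ + 8*√2 (Y = -((3 - 1*4) - 32*√2)/4 = -((3 - 4) - 32*√2)/4 = -(-1 - 32*√2)/4 = ¼ + 8*√2 ≈ 11.564)
Y² = (¼ + 8*√2)²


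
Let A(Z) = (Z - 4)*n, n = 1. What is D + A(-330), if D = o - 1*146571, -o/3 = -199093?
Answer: 450374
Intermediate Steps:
o = 597279 (o = -3*(-199093) = 597279)
A(Z) = -4 + Z (A(Z) = (Z - 4)*1 = (-4 + Z)*1 = -4 + Z)
D = 450708 (D = 597279 - 1*146571 = 597279 - 146571 = 450708)
D + A(-330) = 450708 + (-4 - 330) = 450708 - 334 = 450374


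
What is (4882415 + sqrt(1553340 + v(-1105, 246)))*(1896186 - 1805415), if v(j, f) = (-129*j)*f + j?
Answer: 443181691965 + 90771*sqrt(36618305) ≈ 4.4373e+11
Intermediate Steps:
v(j, f) = j - 129*f*j (v(j, f) = -129*f*j + j = j - 129*f*j)
(4882415 + sqrt(1553340 + v(-1105, 246)))*(1896186 - 1805415) = (4882415 + sqrt(1553340 - 1105*(1 - 129*246)))*(1896186 - 1805415) = (4882415 + sqrt(1553340 - 1105*(1 - 31734)))*90771 = (4882415 + sqrt(1553340 - 1105*(-31733)))*90771 = (4882415 + sqrt(1553340 + 35064965))*90771 = (4882415 + sqrt(36618305))*90771 = 443181691965 + 90771*sqrt(36618305)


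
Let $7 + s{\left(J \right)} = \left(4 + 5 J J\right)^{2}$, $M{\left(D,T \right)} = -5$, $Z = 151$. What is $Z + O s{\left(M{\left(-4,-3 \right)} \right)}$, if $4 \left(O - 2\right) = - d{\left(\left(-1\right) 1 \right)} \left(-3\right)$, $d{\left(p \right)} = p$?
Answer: $\frac{41887}{2} \approx 20944.0$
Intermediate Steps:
$O = \frac{5}{4}$ ($O = 2 + \frac{- \left(-1\right) 1 \left(-3\right)}{4} = 2 + \frac{\left(-1\right) \left(-1\right) \left(-3\right)}{4} = 2 + \frac{1 \left(-3\right)}{4} = 2 + \frac{1}{4} \left(-3\right) = 2 - \frac{3}{4} = \frac{5}{4} \approx 1.25$)
$s{\left(J \right)} = -7 + \left(4 + 5 J^{2}\right)^{2}$ ($s{\left(J \right)} = -7 + \left(4 + 5 J J\right)^{2} = -7 + \left(4 + 5 J^{2}\right)^{2}$)
$Z + O s{\left(M{\left(-4,-3 \right)} \right)} = 151 + \frac{5 \left(-7 + \left(4 + 5 \left(-5\right)^{2}\right)^{2}\right)}{4} = 151 + \frac{5 \left(-7 + \left(4 + 5 \cdot 25\right)^{2}\right)}{4} = 151 + \frac{5 \left(-7 + \left(4 + 125\right)^{2}\right)}{4} = 151 + \frac{5 \left(-7 + 129^{2}\right)}{4} = 151 + \frac{5 \left(-7 + 16641\right)}{4} = 151 + \frac{5}{4} \cdot 16634 = 151 + \frac{41585}{2} = \frac{41887}{2}$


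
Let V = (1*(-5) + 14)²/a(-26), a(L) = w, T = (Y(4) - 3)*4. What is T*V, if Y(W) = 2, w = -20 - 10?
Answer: 54/5 ≈ 10.800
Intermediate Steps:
w = -30
T = -4 (T = (2 - 3)*4 = -1*4 = -4)
a(L) = -30
V = -27/10 (V = (1*(-5) + 14)²/(-30) = (-5 + 14)²*(-1/30) = 9²*(-1/30) = 81*(-1/30) = -27/10 ≈ -2.7000)
T*V = -4*(-27/10) = 54/5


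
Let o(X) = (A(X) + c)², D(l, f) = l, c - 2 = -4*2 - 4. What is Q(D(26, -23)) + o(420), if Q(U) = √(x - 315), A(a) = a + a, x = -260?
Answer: 688900 + 5*I*√23 ≈ 6.889e+5 + 23.979*I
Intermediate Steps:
A(a) = 2*a
c = -10 (c = 2 + (-4*2 - 4) = 2 + (-8 - 4) = 2 - 12 = -10)
o(X) = (-10 + 2*X)² (o(X) = (2*X - 10)² = (-10 + 2*X)²)
Q(U) = 5*I*√23 (Q(U) = √(-260 - 315) = √(-575) = 5*I*√23)
Q(D(26, -23)) + o(420) = 5*I*√23 + 4*(-5 + 420)² = 5*I*√23 + 4*415² = 5*I*√23 + 4*172225 = 5*I*√23 + 688900 = 688900 + 5*I*√23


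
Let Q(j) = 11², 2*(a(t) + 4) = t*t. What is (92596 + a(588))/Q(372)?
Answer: 265464/121 ≈ 2193.9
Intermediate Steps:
a(t) = -4 + t²/2 (a(t) = -4 + (t*t)/2 = -4 + t²/2)
Q(j) = 121
(92596 + a(588))/Q(372) = (92596 + (-4 + (½)*588²))/121 = (92596 + (-4 + (½)*345744))*(1/121) = (92596 + (-4 + 172872))*(1/121) = (92596 + 172868)*(1/121) = 265464*(1/121) = 265464/121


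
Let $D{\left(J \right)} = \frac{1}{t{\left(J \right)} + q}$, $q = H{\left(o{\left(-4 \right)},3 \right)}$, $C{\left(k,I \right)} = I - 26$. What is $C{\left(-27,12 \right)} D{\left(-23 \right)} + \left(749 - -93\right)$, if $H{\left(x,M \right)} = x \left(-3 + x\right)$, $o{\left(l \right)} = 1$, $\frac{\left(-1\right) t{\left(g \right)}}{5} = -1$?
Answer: $\frac{2512}{3} \approx 837.33$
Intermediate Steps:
$t{\left(g \right)} = 5$ ($t{\left(g \right)} = \left(-5\right) \left(-1\right) = 5$)
$C{\left(k,I \right)} = -26 + I$
$q = -2$ ($q = 1 \left(-3 + 1\right) = 1 \left(-2\right) = -2$)
$D{\left(J \right)} = \frac{1}{3}$ ($D{\left(J \right)} = \frac{1}{5 - 2} = \frac{1}{3}$)
$C{\left(-27,12 \right)} D{\left(-23 \right)} + \left(749 - -93\right) = \left(-26 + 12\right) \frac{1}{3} + \left(749 - -93\right) = \left(-14\right) \frac{1}{3} + \left(749 + 93\right) = - \frac{14}{3} + 842 = \frac{2512}{3}$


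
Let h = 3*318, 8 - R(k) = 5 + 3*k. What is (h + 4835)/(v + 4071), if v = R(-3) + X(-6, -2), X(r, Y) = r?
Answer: 5789/4077 ≈ 1.4199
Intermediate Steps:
R(k) = 3 - 3*k (R(k) = 8 - (5 + 3*k) = 8 + (-5 - 3*k) = 3 - 3*k)
v = 6 (v = (3 - 3*(-3)) - 6 = (3 + 9) - 6 = 12 - 6 = 6)
h = 954
(h + 4835)/(v + 4071) = (954 + 4835)/(6 + 4071) = 5789/4077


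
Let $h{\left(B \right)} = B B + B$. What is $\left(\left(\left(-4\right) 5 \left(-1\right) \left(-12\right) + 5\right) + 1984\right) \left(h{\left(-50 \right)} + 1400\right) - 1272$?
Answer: $6732378$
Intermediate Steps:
$h{\left(B \right)} = B + B^{2}$ ($h{\left(B \right)} = B^{2} + B = B + B^{2}$)
$\left(\left(\left(-4\right) 5 \left(-1\right) \left(-12\right) + 5\right) + 1984\right) \left(h{\left(-50 \right)} + 1400\right) - 1272 = \left(\left(\left(-4\right) 5 \left(-1\right) \left(-12\right) + 5\right) + 1984\right) \left(- 50 \left(1 - 50\right) + 1400\right) - 1272 = \left(\left(\left(-20\right) \left(-1\right) \left(-12\right) + 5\right) + 1984\right) \left(\left(-50\right) \left(-49\right) + 1400\right) - 1272 = \left(\left(20 \left(-12\right) + 5\right) + 1984\right) \left(2450 + 1400\right) - 1272 = \left(\left(-240 + 5\right) + 1984\right) 3850 - 1272 = \left(-235 + 1984\right) 3850 - 1272 = 1749 \cdot 3850 - 1272 = 6733650 - 1272 = 6732378$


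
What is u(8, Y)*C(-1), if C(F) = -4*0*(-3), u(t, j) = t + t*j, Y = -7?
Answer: 0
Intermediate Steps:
u(t, j) = t + j*t
C(F) = 0 (C(F) = 0*(-3) = 0)
u(8, Y)*C(-1) = (8*(1 - 7))*0 = (8*(-6))*0 = -48*0 = 0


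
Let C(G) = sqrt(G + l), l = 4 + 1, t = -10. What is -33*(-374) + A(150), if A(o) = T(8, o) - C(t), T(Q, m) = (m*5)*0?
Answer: 12342 - I*sqrt(5) ≈ 12342.0 - 2.2361*I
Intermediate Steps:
T(Q, m) = 0 (T(Q, m) = (5*m)*0 = 0)
l = 5
C(G) = sqrt(5 + G) (C(G) = sqrt(G + 5) = sqrt(5 + G))
A(o) = -I*sqrt(5) (A(o) = 0 - sqrt(5 - 10) = 0 - sqrt(-5) = 0 - I*sqrt(5) = -I*sqrt(5))
-33*(-374) + A(150) = -33*(-374) - I*sqrt(5) = 12342 - I*sqrt(5)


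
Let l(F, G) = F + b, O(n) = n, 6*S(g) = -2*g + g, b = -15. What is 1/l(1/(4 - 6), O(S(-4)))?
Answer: -2/31 ≈ -0.064516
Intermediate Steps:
S(g) = -g/6 (S(g) = (-2*g + g)/6 = (-g)/6 = -g/6)
l(F, G) = -15 + F (l(F, G) = F - 15 = -15 + F)
1/l(1/(4 - 6), O(S(-4))) = 1/(-15 + 1/(4 - 6)) = 1/(-15 + 1/(-2)) = 1/(-15 - ½) = 1/(-31/2) = -2/31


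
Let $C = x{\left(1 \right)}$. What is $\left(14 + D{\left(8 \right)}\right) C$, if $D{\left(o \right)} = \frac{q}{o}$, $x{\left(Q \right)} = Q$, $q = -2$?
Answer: $\frac{55}{4} \approx 13.75$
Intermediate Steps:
$D{\left(o \right)} = - \frac{2}{o}$
$C = 1$
$\left(14 + D{\left(8 \right)}\right) C = \left(14 - \frac{2}{8}\right) 1 = \left(14 - \frac{1}{4}\right) 1 = \frac{55}{4} \cdot 1 = \frac{55}{4}$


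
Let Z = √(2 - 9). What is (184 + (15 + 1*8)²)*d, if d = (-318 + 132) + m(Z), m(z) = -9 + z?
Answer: -139035 + 713*I*√7 ≈ -1.3904e+5 + 1886.4*I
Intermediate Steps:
Z = I*√7 (Z = √(-7) = I*√7 ≈ 2.6458*I)
d = -195 + I*√7 (d = (-318 + 132) + (-9 + I*√7) = -186 + (-9 + I*√7) = -195 + I*√7 ≈ -195.0 + 2.6458*I)
(184 + (15 + 1*8)²)*d = (184 + (15 + 1*8)²)*(-195 + I*√7) = (184 + (15 + 8)²)*(-195 + I*√7) = (184 + 23²)*(-195 + I*√7) = (184 + 529)*(-195 + I*√7) = 713*(-195 + I*√7) = -139035 + 713*I*√7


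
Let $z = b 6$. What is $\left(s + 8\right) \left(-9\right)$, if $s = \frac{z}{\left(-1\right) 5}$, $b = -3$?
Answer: $- \frac{522}{5} \approx -104.4$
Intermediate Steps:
$z = -18$ ($z = \left(-3\right) 6 = -18$)
$s = \frac{18}{5}$ ($s = \frac{1}{\left(-1\right) 5} \left(-18\right) = \frac{1}{-5} \left(-18\right) = \left(- \frac{1}{5}\right) \left(-18\right) = \frac{18}{5} \approx 3.6$)
$\left(s + 8\right) \left(-9\right) = \left(\frac{18}{5} + 8\right) \left(-9\right) = \frac{58}{5} \left(-9\right) = - \frac{522}{5}$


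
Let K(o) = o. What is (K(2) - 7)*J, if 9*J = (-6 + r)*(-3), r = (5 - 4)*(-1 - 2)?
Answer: -15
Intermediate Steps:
r = -3 (r = 1*(-3) = -3)
J = 3 (J = ((-6 - 3)*(-3))/9 = (-9*(-3))/9 = (⅑)*27 = 3)
(K(2) - 7)*J = (2 - 7)*3 = -5*3 = -15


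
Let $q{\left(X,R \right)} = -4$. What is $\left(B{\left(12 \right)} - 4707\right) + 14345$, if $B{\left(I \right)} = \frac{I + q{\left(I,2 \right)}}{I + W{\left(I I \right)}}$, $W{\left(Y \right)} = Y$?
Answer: $\frac{375884}{39} \approx 9638.0$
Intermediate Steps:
$B{\left(I \right)} = \frac{-4 + I}{I + I^{2}}$ ($B{\left(I \right)} = \frac{I - 4}{I + I I} = \frac{-4 + I}{I + I^{2}}$)
$\left(B{\left(12 \right)} - 4707\right) + 14345 = \left(\frac{-4 + 12}{12 \left(1 + 12\right)} - 4707\right) + 14345 = \left(\frac{1}{12} \cdot \frac{1}{13} \cdot 8 - 4707\right) + 14345 = \left(\frac{2}{39} - 4707\right) + 14345 = - \frac{183571}{39} + 14345 = \frac{375884}{39}$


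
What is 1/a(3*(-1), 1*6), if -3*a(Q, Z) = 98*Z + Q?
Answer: -1/195 ≈ -0.0051282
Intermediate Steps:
a(Q, Z) = -98*Z/3 - Q/3 (a(Q, Z) = -(98*Z + Q)/3 = -(Q + 98*Z)/3 = -98*Z/3 - Q/3)
1/a(3*(-1), 1*6) = 1/(-98*6/3 - (-1)) = 1/(-98/3*6 - ⅓*(-3)) = 1/(-196 + 1) = 1/(-195) = -1/195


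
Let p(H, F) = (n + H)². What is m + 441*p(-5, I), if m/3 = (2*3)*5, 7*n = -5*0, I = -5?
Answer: 11115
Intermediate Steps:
n = 0 (n = (-5*0)/7 = (⅐)*0 = 0)
p(H, F) = H² (p(H, F) = (0 + H)² = H²)
m = 90 (m = 3*((2*3)*5) = 3*(6*5) = 3*30 = 90)
m + 441*p(-5, I) = 90 + 441*(-5)² = 90 + 441*25 = 90 + 11025 = 11115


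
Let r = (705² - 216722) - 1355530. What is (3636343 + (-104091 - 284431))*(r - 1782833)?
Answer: -9282467287260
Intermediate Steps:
r = -1075227 (r = (497025 - 216722) - 1355530 = 280303 - 1355530 = -1075227)
(3636343 + (-104091 - 284431))*(r - 1782833) = (3636343 + (-104091 - 284431))*(-1075227 - 1782833) = (3636343 - 388522)*(-2858060) = 3247821*(-2858060) = -9282467287260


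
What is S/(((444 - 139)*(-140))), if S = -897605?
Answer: 179521/8540 ≈ 21.021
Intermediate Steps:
S/(((444 - 139)*(-140))) = -897605*(-1/(140*(444 - 139))) = -897605/(305*(-140)) = -897605/(-42700) = -897605*(-1/42700) = 179521/8540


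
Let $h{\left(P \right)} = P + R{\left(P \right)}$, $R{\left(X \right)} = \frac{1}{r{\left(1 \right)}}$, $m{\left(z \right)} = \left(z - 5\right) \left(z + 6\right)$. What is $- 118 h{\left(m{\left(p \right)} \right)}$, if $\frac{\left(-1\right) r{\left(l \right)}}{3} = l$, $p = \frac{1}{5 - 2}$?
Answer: $\frac{31742}{9} \approx 3526.9$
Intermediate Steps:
$p = \frac{1}{3} \approx 0.33333$
$r{\left(l \right)} = - 3 l$
$m{\left(z \right)} = \left(-5 + z\right) \left(6 + z\right)$
$R{\left(X \right)} = - \frac{1}{3}$ ($R{\left(X \right)} = \frac{1}{\left(-3\right) 1} = \frac{1}{-3} = - \frac{1}{3}$)
$h{\left(P \right)} = - \frac{1}{3} + P$ ($h{\left(P \right)} = P - \frac{1}{3} = - \frac{1}{3} + P$)
$- 118 h{\left(m{\left(p \right)} \right)} = - 118 \left(- \frac{1}{3} + \left(-30 + \frac{1}{3} + \left(\frac{1}{3}\right)^{2}\right)\right) = - 118 \left(- \frac{1}{3} + \left(-30 + \frac{1}{3} + \frac{1}{9}\right)\right) = - 118 \left(- \frac{1}{3} - \frac{266}{9}\right) = \left(-118\right) \left(- \frac{269}{9}\right) = \frac{31742}{9}$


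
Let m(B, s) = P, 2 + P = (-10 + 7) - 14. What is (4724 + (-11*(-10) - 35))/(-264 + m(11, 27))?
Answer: -4799/283 ≈ -16.958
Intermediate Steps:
P = -19 (P = -2 + ((-10 + 7) - 14) = -2 + (-3 - 14) = -2 - 17 = -19)
m(B, s) = -19
(4724 + (-11*(-10) - 35))/(-264 + m(11, 27)) = (4724 + (-11*(-10) - 35))/(-264 - 19) = (4724 + (110 - 35))/(-283) = (4724 + 75)*(-1/283) = 4799*(-1/283) = -4799/283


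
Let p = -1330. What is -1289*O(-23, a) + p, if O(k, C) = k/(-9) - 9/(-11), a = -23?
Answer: -562196/99 ≈ -5678.8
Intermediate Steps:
O(k, C) = 9/11 - k/9 (O(k, C) = k*(-⅑) - 9*(-1/11) = -k/9 + 9/11 = 9/11 - k/9)
-1289*O(-23, a) + p = -1289*(9/11 - ⅑*(-23)) - 1330 = -1289*(9/11 + 23/9) - 1330 = -1289*334/99 - 1330 = -430526/99 - 1330 = -562196/99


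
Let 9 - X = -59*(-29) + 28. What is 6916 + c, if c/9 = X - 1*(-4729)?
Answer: 33907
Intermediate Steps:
X = -1730 (X = 9 - (-59*(-29) + 28) = 9 - (1711 + 28) = 9 - 1*1739 = 9 - 1739 = -1730)
c = 26991 (c = 9*(-1730 - 1*(-4729)) = 9*(-1730 + 4729) = 9*2999 = 26991)
6916 + c = 6916 + 26991 = 33907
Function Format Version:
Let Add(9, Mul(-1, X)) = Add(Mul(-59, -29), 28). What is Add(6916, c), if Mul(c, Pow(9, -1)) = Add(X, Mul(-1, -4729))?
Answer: 33907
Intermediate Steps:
X = -1730 (X = Add(9, Mul(-1, Add(Mul(-59, -29), 28))) = Add(9, Mul(-1, Add(1711, 28))) = Add(9, Mul(-1, 1739)) = Add(9, -1739) = -1730)
c = 26991 (c = Mul(9, Add(-1730, Mul(-1, -4729))) = Mul(9, Add(-1730, 4729)) = Mul(9, 2999) = 26991)
Add(6916, c) = Add(6916, 26991) = 33907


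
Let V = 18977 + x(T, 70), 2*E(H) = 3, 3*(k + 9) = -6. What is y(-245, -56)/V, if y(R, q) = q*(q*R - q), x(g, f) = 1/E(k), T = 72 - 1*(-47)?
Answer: -2314368/56933 ≈ -40.651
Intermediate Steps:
k = -11 (k = -9 + (1/3)*(-6) = -9 - 2 = -11)
E(H) = 3/2 (E(H) = (1/2)*3 = 3/2)
T = 119 (T = 72 + 47 = 119)
x(g, f) = 2/3 (x(g, f) = 1/(3/2) = 2/3)
y(R, q) = q*(-q + R*q) (y(R, q) = q*(R*q - q) = q*(-q + R*q))
V = 56933/3 (V = 18977 + 2/3 = 56933/3 ≈ 18978.)
y(-245, -56)/V = ((-56)**2*(-1 - 245))/(56933/3) = (3136*(-246))*(3/56933) = -771456*3/56933 = -2314368/56933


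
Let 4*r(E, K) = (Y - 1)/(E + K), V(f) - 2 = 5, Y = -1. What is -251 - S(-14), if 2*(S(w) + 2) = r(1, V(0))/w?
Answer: -111553/448 ≈ -249.00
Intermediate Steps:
V(f) = 7 (V(f) = 2 + 5 = 7)
r(E, K) = -1/(2*(E + K)) (r(E, K) = ((-1 - 1)/(E + K))/4 = (-2/(E + K))/4 = -1/(2*(E + K)))
S(w) = -2 - 1/(32*w) (S(w) = -2 + ((-1/(2*1 + 2*7))/w)/2 = -2 + ((-1/(2 + 14))/w)/2 = -2 + ((-1/16)/w)/2 = -2 + ((-1*1/16)/w)/2 = -2 + (-1/(16*w))/2 = -2 - 1/(32*w))
-251 - S(-14) = -251 - (-2 - 1/32/(-14)) = -251 - (-2 - 1/32*(-1/14)) = -251 - (-2 + 1/448) = -251 - 1*(-895/448) = -251 + 895/448 = -111553/448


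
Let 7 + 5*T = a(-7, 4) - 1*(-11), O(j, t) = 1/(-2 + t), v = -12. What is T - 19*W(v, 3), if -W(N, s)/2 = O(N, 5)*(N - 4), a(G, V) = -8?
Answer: -3052/15 ≈ -203.47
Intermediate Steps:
W(N, s) = 8/3 - 2*N/3 (W(N, s) = -2*(N - 4)/(-2 + 5) = -2*(-4 + N)/3 = -2*(-4/3 + N/3) = 8/3 - 2*N/3)
T = -⅘ (T = -7/5 + (-8 - 1*(-11))/5 = -7/5 + (-8 + 11)/5 = -7/5 + (⅕)*3 = -7/5 + ⅗ = -⅘ ≈ -0.80000)
T - 19*W(v, 3) = -⅘ - 19*(8/3 - ⅔*(-12)) = -⅘ - 19*(8/3 + 8) = -⅘ - 19*32/3 = -⅘ - 608/3 = -3052/15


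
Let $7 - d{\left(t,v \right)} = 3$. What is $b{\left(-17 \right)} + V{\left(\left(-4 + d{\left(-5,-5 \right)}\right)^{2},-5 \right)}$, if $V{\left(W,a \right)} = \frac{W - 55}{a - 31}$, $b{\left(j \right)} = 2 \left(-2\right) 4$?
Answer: $- \frac{521}{36} \approx -14.472$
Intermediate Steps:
$b{\left(j \right)} = -16$ ($b{\left(j \right)} = \left(-4\right) 4 = -16$)
$d{\left(t,v \right)} = 4$ ($d{\left(t,v \right)} = 7 - 3 = 4$)
$V{\left(W,a \right)} = \frac{-55 + W}{-31 + a}$
$b{\left(-17 \right)} + V{\left(\left(-4 + d{\left(-5,-5 \right)}\right)^{2},-5 \right)} = -16 + \frac{-55 + \left(-4 + 4\right)^{2}}{-31 - 5} = -16 + \frac{-55 + 0^{2}}{-36} = -16 - \frac{-55 + 0}{36} = -16 - - \frac{55}{36} = -16 + \frac{55}{36} = - \frac{521}{36}$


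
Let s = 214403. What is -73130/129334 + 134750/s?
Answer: 124890365/1980685543 ≈ 0.063054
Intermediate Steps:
-73130/129334 + 134750/s = -73130/129334 + 134750/214403 = -73130*1/129334 + 134750*(1/214403) = -36565/64667 + 19250/30629 = 124890365/1980685543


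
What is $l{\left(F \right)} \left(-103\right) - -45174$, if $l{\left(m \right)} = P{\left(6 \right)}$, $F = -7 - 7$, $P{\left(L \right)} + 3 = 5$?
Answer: $44968$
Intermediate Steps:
$P{\left(L \right)} = 2$ ($P{\left(L \right)} = -3 + 5 = 2$)
$F = -14$ ($F = -7 - 7 = -14$)
$l{\left(m \right)} = 2$
$l{\left(F \right)} \left(-103\right) - -45174 = 2 \left(-103\right) - -45174 = -206 + 45174 = 44968$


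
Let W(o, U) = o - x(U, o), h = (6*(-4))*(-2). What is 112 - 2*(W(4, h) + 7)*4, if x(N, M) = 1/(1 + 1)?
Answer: 28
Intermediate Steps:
x(N, M) = ½ (x(N, M) = 1/2 = ½)
h = 48 (h = -24*(-2) = 48)
W(o, U) = -½ + o (W(o, U) = o - 1*½ = o - ½ = -½ + o)
112 - 2*(W(4, h) + 7)*4 = 112 - 2*((-½ + 4) + 7)*4 = 112 - 2*(7/2 + 7)*4 = 112 - 2*21/2*4 = 112 - 21*4 = 112 - 84 = 28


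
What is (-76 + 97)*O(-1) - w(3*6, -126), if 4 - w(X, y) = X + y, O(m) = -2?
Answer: -154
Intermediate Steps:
w(X, y) = 4 - X - y (w(X, y) = 4 - (X + y) = 4 + (-X - y) = 4 - X - y)
(-76 + 97)*O(-1) - w(3*6, -126) = (-76 + 97)*(-2) - (4 - 3*6 - 1*(-126)) = 21*(-2) - (4 - 1*18 + 126) = -42 - (4 - 18 + 126) = -42 - 1*112 = -42 - 112 = -154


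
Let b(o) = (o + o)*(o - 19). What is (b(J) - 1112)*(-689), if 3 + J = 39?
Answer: -77168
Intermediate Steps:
J = 36 (J = -3 + 39 = 36)
b(o) = 2*o*(-19 + o) (b(o) = (2*o)*(-19 + o) = 2*o*(-19 + o))
(b(J) - 1112)*(-689) = (2*36*(-19 + 36) - 1112)*(-689) = (2*36*17 - 1112)*(-689) = (1224 - 1112)*(-689) = 112*(-689) = -77168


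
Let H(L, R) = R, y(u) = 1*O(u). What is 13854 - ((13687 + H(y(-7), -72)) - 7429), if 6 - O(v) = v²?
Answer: 7668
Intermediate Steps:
O(v) = 6 - v²
y(u) = 6 - u² (y(u) = 1*(6 - u²) = 6 - u²)
13854 - ((13687 + H(y(-7), -72)) - 7429) = 13854 - ((13687 - 72) - 7429) = 13854 - (13615 - 7429) = 13854 - 1*6186 = 13854 - 6186 = 7668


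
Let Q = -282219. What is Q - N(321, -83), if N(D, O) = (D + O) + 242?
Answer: -282699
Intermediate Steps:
N(D, O) = 242 + D + O
Q - N(321, -83) = -282219 - (242 + 321 - 83) = -282219 - 1*480 = -282219 - 480 = -282699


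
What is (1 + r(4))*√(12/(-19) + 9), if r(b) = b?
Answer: 5*√3021/19 ≈ 14.464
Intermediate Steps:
(1 + r(4))*√(12/(-19) + 9) = (1 + 4)*√(12/(-19) + 9) = 5*√(12*(-1/19) + 9) = 5*√(-12/19 + 9) = 5*√(159/19) = 5*(√3021/19) = 5*√3021/19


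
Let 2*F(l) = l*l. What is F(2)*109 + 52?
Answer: 270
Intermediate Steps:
F(l) = l²/2 (F(l) = (l*l)/2 = l²/2)
F(2)*109 + 52 = ((½)*2²)*109 + 52 = ((½)*4)*109 + 52 = 2*109 + 52 = 218 + 52 = 270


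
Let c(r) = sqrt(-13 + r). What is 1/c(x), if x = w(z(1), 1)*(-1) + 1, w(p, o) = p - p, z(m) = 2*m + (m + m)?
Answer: -I*sqrt(3)/6 ≈ -0.28868*I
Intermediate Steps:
z(m) = 4*m (z(m) = 2*m + 2*m = 4*m)
w(p, o) = 0
x = 1 (x = 0*(-1) + 1 = 0 + 1 = 1)
1/c(x) = 1/(sqrt(-13 + 1)) = 1/(sqrt(-12)) = 1/(2*I*sqrt(3)) = -I*sqrt(3)/6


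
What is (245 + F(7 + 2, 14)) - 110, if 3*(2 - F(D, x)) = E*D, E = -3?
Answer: 146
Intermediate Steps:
F(D, x) = 2 + D (F(D, x) = 2 - (-1)*D = 2 + D)
(245 + F(7 + 2, 14)) - 110 = (245 + (2 + (7 + 2))) - 110 = (245 + (2 + 9)) - 110 = (245 + 11) - 110 = 256 - 110 = 146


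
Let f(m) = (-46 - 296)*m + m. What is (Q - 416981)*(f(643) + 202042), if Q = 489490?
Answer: -1248677489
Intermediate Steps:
f(m) = -341*m (f(m) = -342*m + m = -341*m)
(Q - 416981)*(f(643) + 202042) = (489490 - 416981)*(-341*643 + 202042) = 72509*(-219263 + 202042) = 72509*(-17221) = -1248677489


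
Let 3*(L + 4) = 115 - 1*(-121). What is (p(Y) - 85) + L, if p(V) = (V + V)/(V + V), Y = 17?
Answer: -28/3 ≈ -9.3333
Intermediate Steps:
p(V) = 1 (p(V) = (2*V)/((2*V)) = (2*V)*(1/(2*V)) = 1)
L = 224/3 (L = -4 + (115 - 1*(-121))/3 = -4 + (115 + 121)/3 = -4 + (1/3)*236 = -4 + 236/3 = 224/3 ≈ 74.667)
(p(Y) - 85) + L = (1 - 85) + 224/3 = -84 + 224/3 = -28/3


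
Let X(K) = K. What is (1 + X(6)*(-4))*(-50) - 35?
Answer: 1115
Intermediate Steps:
(1 + X(6)*(-4))*(-50) - 35 = (1 + 6*(-4))*(-50) - 35 = (1 - 24)*(-50) - 35 = -23*(-50) - 35 = 1150 - 35 = 1115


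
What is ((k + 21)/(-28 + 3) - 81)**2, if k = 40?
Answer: 4351396/625 ≈ 6962.2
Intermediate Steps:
((k + 21)/(-28 + 3) - 81)**2 = ((40 + 21)/(-28 + 3) - 81)**2 = (61/(-25) - 81)**2 = (61*(-1/25) - 81)**2 = (-61/25 - 81)**2 = (-2086/25)**2 = 4351396/625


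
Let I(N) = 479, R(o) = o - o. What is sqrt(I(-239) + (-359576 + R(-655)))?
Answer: I*sqrt(359097) ≈ 599.25*I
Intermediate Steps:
R(o) = 0
sqrt(I(-239) + (-359576 + R(-655))) = sqrt(479 + (-359576 + 0)) = sqrt(479 - 359576) = sqrt(-359097) = I*sqrt(359097)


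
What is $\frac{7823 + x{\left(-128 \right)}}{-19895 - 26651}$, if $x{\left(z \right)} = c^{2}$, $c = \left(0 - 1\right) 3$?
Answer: $- \frac{3916}{23273} \approx -0.16826$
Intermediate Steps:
$c = -3$ ($c = \left(-1\right) 3 = -3$)
$x{\left(z \right)} = 9$ ($x{\left(z \right)} = \left(-3\right)^{2} = 9$)
$\frac{7823 + x{\left(-128 \right)}}{-19895 - 26651} = \frac{7823 + 9}{-19895 - 26651} = \frac{7832}{-46546} = 7832 \left(- \frac{1}{46546}\right) = - \frac{3916}{23273}$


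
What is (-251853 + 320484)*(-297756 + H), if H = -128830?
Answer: -29277023766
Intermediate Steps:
(-251853 + 320484)*(-297756 + H) = (-251853 + 320484)*(-297756 - 128830) = 68631*(-426586) = -29277023766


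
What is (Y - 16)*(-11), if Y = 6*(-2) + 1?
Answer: 297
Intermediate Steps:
Y = -11 (Y = -12 + 1 = -11)
(Y - 16)*(-11) = (-11 - 16)*(-11) = -27*(-11) = 297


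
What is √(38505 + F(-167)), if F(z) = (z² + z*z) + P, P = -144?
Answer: √94139 ≈ 306.82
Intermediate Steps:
F(z) = -144 + 2*z² (F(z) = (z² + z*z) - 144 = (z² + z²) - 144 = 2*z² - 144 = -144 + 2*z²)
√(38505 + F(-167)) = √(38505 + (-144 + 2*(-167)²)) = √(38505 + (-144 + 2*27889)) = √(38505 + (-144 + 55778)) = √(38505 + 55634) = √94139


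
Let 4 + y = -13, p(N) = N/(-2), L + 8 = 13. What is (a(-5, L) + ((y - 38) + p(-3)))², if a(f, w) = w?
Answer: 9409/4 ≈ 2352.3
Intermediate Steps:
L = 5 (L = -8 + 13 = 5)
p(N) = -N/2 (p(N) = N*(-½) = -N/2)
y = -17 (y = -4 - 13 = -17)
(a(-5, L) + ((y - 38) + p(-3)))² = (5 + ((-17 - 38) - ½*(-3)))² = (5 + (-55 + 3/2))² = (5 - 107/2)² = (-97/2)² = 9409/4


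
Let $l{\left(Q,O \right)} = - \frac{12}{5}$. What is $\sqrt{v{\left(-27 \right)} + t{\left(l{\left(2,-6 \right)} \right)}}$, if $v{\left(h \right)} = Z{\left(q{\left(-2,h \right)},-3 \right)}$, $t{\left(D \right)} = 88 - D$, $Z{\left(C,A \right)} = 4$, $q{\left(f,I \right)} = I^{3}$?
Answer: $\frac{2 \sqrt{590}}{5} \approx 9.716$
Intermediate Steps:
$l{\left(Q,O \right)} = - \frac{12}{5}$ ($l{\left(Q,O \right)} = \left(-12\right) \frac{1}{5} = - \frac{12}{5}$)
$v{\left(h \right)} = 4$
$\sqrt{v{\left(-27 \right)} + t{\left(l{\left(2,-6 \right)} \right)}} = \sqrt{4 + \left(88 - - \frac{12}{5}\right)} = \sqrt{4 + \left(88 + \frac{12}{5}\right)} = \sqrt{4 + \frac{452}{5}} = \sqrt{\frac{472}{5}} = \frac{2 \sqrt{590}}{5}$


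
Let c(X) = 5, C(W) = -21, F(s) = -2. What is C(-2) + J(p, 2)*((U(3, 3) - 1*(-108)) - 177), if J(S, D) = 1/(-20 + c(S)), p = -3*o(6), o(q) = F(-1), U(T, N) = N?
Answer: -83/5 ≈ -16.600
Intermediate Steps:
o(q) = -2
p = 6 (p = -3*(-2) = 6)
J(S, D) = -1/15 (J(S, D) = 1/(-20 + 5) = 1/(-15) = -1/15)
C(-2) + J(p, 2)*((U(3, 3) - 1*(-108)) - 177) = -21 - ((3 - 1*(-108)) - 177)/15 = -21 - ((3 + 108) - 177)/15 = -21 - (111 - 177)/15 = -21 - 1/15*(-66) = -21 + 22/5 = -83/5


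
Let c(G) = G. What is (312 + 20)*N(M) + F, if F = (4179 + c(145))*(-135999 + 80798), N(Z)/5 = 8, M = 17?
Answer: -238675844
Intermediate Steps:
N(Z) = 40 (N(Z) = 5*8 = 40)
F = -238689124 (F = (4179 + 145)*(-135999 + 80798) = 4324*(-55201) = -238689124)
(312 + 20)*N(M) + F = (312 + 20)*40 - 238689124 = 332*40 - 238689124 = 13280 - 238689124 = -238675844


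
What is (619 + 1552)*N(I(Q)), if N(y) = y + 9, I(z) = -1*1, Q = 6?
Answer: 17368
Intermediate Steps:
I(z) = -1
N(y) = 9 + y
(619 + 1552)*N(I(Q)) = (619 + 1552)*(9 - 1) = 2171*8 = 17368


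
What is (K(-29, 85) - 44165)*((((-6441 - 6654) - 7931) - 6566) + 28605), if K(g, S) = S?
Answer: -44653040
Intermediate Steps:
(K(-29, 85) - 44165)*((((-6441 - 6654) - 7931) - 6566) + 28605) = (85 - 44165)*((((-6441 - 6654) - 7931) - 6566) + 28605) = -44080*(((-13095 - 7931) - 6566) + 28605) = -44080*((-21026 - 6566) + 28605) = -44080*(-27592 + 28605) = -44080*1013 = -44653040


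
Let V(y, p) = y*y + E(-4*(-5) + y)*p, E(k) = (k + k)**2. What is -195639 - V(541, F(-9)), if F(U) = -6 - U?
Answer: -4264972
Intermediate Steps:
E(k) = 4*k**2 (E(k) = (2*k)**2 = 4*k**2)
V(y, p) = y**2 + 4*p*(20 + y)**2 (V(y, p) = y*y + (4*(-4*(-5) + y)**2)*p = y**2 + (4*(20 + y)**2)*p = y**2 + 4*p*(20 + y)**2)
-195639 - V(541, F(-9)) = -195639 - (541**2 + 4*(-6 - 1*(-9))*(20 + 541)**2) = -195639 - (292681 + 4*(-6 + 9)*561**2) = -195639 - (292681 + 4*3*314721) = -195639 - (292681 + 3776652) = -195639 - 1*4069333 = -195639 - 4069333 = -4264972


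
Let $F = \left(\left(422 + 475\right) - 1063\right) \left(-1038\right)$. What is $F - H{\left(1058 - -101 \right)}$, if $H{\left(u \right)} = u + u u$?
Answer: $-1172132$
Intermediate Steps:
$H{\left(u \right)} = u + u^{2}$
$F = 172308$ ($F = \left(897 - 1063\right) \left(-1038\right) = \left(-166\right) \left(-1038\right) = 172308$)
$F - H{\left(1058 - -101 \right)} = 172308 - \left(1058 - -101\right) \left(1 + \left(1058 - -101\right)\right) = 172308 - \left(1058 + 101\right) \left(1 + \left(1058 + 101\right)\right) = 172308 - 1159 \left(1 + 1159\right) = 172308 - 1159 \cdot 1160 = 172308 - 1344440 = -1172132$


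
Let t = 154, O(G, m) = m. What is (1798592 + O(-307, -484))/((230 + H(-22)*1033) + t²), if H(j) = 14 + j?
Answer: 899054/7841 ≈ 114.66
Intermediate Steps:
(1798592 + O(-307, -484))/((230 + H(-22)*1033) + t²) = (1798592 - 484)/((230 + (14 - 22)*1033) + 154²) = 1798108/((230 - 8*1033) + 23716) = 1798108/((230 - 8264) + 23716) = 1798108/(-8034 + 23716) = 1798108/15682 = 1798108*(1/15682) = 899054/7841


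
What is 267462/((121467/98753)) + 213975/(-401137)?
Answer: 3531691724948019/16241635993 ≈ 2.1745e+5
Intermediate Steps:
267462/((121467/98753)) + 213975/(-401137) = 267462/((121467*(1/98753))) + 213975*(-1/401137) = 267462/(121467/98753) - 213975/401137 = 267462*(98753/121467) - 213975/401137 = 8804224962/40489 - 213975/401137 = 3531691724948019/16241635993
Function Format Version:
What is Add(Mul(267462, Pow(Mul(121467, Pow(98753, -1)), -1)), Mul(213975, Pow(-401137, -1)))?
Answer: Rational(3531691724948019, 16241635993) ≈ 2.1745e+5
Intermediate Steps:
Add(Mul(267462, Pow(Mul(121467, Pow(98753, -1)), -1)), Mul(213975, Pow(-401137, -1))) = Add(Mul(267462, Pow(Mul(121467, Rational(1, 98753)), -1)), Mul(213975, Rational(-1, 401137))) = Add(Mul(267462, Pow(Rational(121467, 98753), -1)), Rational(-213975, 401137)) = Add(Mul(267462, Rational(98753, 121467)), Rational(-213975, 401137)) = Add(Rational(8804224962, 40489), Rational(-213975, 401137)) = Rational(3531691724948019, 16241635993)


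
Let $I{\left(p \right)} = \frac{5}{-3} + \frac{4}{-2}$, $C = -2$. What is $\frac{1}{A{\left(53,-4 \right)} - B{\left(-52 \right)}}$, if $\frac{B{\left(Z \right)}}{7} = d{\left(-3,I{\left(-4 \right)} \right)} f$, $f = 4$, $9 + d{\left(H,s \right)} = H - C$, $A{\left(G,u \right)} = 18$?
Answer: $\frac{1}{298} \approx 0.0033557$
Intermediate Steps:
$I{\left(p \right)} = - \frac{11}{3}$ ($I{\left(p \right)} = 5 \left(- \frac{1}{3}\right) + 4 \left(- \frac{1}{2}\right) = - \frac{5}{3} - 2 = - \frac{11}{3}$)
$d{\left(H,s \right)} = -7 + H$ ($d{\left(H,s \right)} = -9 + \left(H - -2\right) = -9 + \left(H + 2\right) = -9 + \left(2 + H\right) = -7 + H$)
$B{\left(Z \right)} = -280$ ($B{\left(Z \right)} = 7 \left(-7 - 3\right) 4 = 7 \left(\left(-10\right) 4\right) = 7 \left(-40\right) = -280$)
$\frac{1}{A{\left(53,-4 \right)} - B{\left(-52 \right)}} = \frac{1}{18 - -280} = \frac{1}{18 + 280} = \frac{1}{298}$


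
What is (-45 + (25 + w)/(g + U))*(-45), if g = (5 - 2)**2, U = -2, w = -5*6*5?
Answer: 19800/7 ≈ 2828.6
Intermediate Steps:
w = -150 (w = -30*5 = -150)
g = 9 (g = 3**2 = 9)
(-45 + (25 + w)/(g + U))*(-45) = (-45 + (25 - 150)/(9 - 2))*(-45) = (-45 - 125/7)*(-45) = -440/7*(-45) = 19800/7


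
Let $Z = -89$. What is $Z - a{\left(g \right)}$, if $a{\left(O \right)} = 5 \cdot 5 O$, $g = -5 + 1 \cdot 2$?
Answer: $-14$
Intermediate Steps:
$g = -3$ ($g = -5 + 2 = -3$)
$a{\left(O \right)} = 25 O$
$Z - a{\left(g \right)} = -89 - 25 \left(-3\right) = -89 - -75 = -89 + 75 = -14$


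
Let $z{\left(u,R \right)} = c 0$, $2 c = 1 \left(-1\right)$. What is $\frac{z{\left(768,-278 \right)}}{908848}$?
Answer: $0$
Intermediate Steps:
$c = - \frac{1}{2}$ ($c = \frac{1 \left(-1\right)}{2} = \frac{1}{2} \left(-1\right) = - \frac{1}{2} \approx -0.5$)
$z{\left(u,R \right)} = 0$ ($z{\left(u,R \right)} = \left(- \frac{1}{2}\right) 0 = 0$)
$\frac{z{\left(768,-278 \right)}}{908848} = \frac{0}{908848} = 0 \cdot \frac{1}{908848} = 0$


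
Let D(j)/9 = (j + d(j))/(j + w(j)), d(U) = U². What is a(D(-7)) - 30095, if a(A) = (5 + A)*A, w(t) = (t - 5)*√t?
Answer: (-4141537*I - 725520*√7)/(24*√7 + 137*I) ≈ -30230.0 - 0.075188*I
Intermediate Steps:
w(t) = √t*(-5 + t) (w(t) = (-5 + t)*√t = √t*(-5 + t))
D(j) = 9*(j + j²)/(j + √j*(-5 + j)) (D(j) = 9*((j + j²)/(j + √j*(-5 + j))) = 9*(j + j²)/(j + √j*(-5 + j)))
a(A) = A*(5 + A)
a(D(-7)) - 30095 = (9*(-7)*(1 - 7)/(-7 + √(-7)*(-5 - 7)))*(5 + 9*(-7)*(1 - 7)/(-7 + √(-7)*(-5 - 7))) - 30095 = (9*(-7)*(-6)/(-7 + (I*√7)*(-12)))*(5 + 9*(-7)*(-6)/(-7 + (I*√7)*(-12))) - 30095 = (9*(-7)*(-6)/(-7 - 12*I*√7))*(5 + 9*(-7)*(-6)/(-7 - 12*I*√7)) - 30095 = (378/(-7 - 12*I*√7))*(5 + 378/(-7 - 12*I*√7)) - 30095 = 378*(5 + 378/(-7 - 12*I*√7))/(-7 - 12*I*√7) - 30095 = -30095 + 378*(5 + 378/(-7 - 12*I*√7))/(-7 - 12*I*√7)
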